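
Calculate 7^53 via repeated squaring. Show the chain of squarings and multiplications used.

Computing 7^53 by squaring (build up from 7^1; each line after the first costs one multiplication):

7^1 = 7
7^2 = (7^1)^2 = 7^2 = 49
7^3 = 7 * 7^2 = 7 * 49 = 343
7^6 = (7^3)^2 = 343^2 = 117649
7^12 = (7^6)^2 = 117649^2 = 13841287201
7^13 = 7 * 7^12 = 7 * 13841287201 = 96889010407
7^26 = (7^13)^2 = 96889010407^2 = 9387480337647754305649
7^52 = (7^26)^2 = 9387480337647754305649^2 = 88124787089723195184393736687912818113311201
7^53 = 7 * 7^52 = 7 * 88124787089723195184393736687912818113311201 = 616873509628062366290756156815389726793178407

Result: 616873509628062366290756156815389726793178407
Multiplications needed: 8 (8 lines after 7^1)

7^53 = 616873509628062366290756156815389726793178407. Using exponentiation by squaring, this requires 8 multiplications. The key idea: if the exponent is even, square the half-power; if odd, multiply by the base once.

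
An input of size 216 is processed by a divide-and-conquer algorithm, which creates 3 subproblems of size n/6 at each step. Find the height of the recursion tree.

For divide and conquer with division factor 6:

Problem sizes at each level:
Level 0: 216
Level 1: 36
Level 2: 6
Level 3: 1

The root is level 0 and the size-1 base case is level 3 (the tree spans levels 0 through 3, i.e. 4 levels counting the root), so the depth is the number of divisions: log_6(216) = 3

The recursion tree depth is log_6(216) = 3. At each level, the problem size is divided by 6, so it takes 3 divisions to reduce to a base case of size 1. The algorithm makes 3 recursive calls at each level.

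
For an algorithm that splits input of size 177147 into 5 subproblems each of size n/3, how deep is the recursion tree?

For divide and conquer with division factor 3:

Problem sizes at each level:
Level 0: 177147
Level 1: 59049
Level 2: 19683
Level 3: 6561
Level 4: 2187
Level 5: 729
Level 6: 243
Level 7: 81
Level 8: 27
Level 9: 9
Level 10: 3
Level 11: 1

The root is level 0 and the size-1 base case is level 11 (the tree spans levels 0 through 11, i.e. 12 levels counting the root), so the depth is the number of divisions: log_3(177147) = 11

The recursion tree depth is log_3(177147) = 11. At each level, the problem size is divided by 3, so it takes 11 divisions to reduce to a base case of size 1. The algorithm makes 5 recursive calls at each level.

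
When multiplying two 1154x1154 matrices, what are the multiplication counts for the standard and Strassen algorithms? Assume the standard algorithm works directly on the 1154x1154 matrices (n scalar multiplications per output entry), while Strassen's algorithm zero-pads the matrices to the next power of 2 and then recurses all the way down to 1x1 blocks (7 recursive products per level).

Matrix multiplication for 1154x1154 matrices:

Strassen's algorithm requires power-of-2 dimensions. Pad 1154x1154 to 2048x2048 (next power of 2).

Standard algorithm: 1154^3 = 1536800264 multiplications
Strassen's algorithm: 7^(log2(2048)) = 7^11 = 1977326743 multiplications
Difference: 1536800264 - 1977326743 = -440526479 (Strassen uses MORE here due to padding overhead — for small or just-over-power-of-2 n, padding can outweigh the per-level savings)

Standard: 1536800264 multiplications (1154^3). Strassen: 1977326743 multiplications (7^11, after padding to 2048x2048). Strassen reduces 8 recursive multiplications to 7 at each level.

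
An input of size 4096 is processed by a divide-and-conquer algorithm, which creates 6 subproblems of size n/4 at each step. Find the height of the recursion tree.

For divide and conquer with division factor 4:

Problem sizes at each level:
Level 0: 4096
Level 1: 1024
Level 2: 256
Level 3: 64
Level 4: 16
Level 5: 4
Level 6: 1

The root is level 0 and the size-1 base case is level 6 (the tree spans levels 0 through 6, i.e. 7 levels counting the root), so the depth is the number of divisions: log_4(4096) = 6

The recursion tree depth is log_4(4096) = 6. At each level, the problem size is divided by 4, so it takes 6 divisions to reduce to a base case of size 1. The algorithm makes 6 recursive calls at each level.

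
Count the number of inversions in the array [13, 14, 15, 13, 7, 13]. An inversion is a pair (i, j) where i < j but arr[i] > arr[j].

Finding inversions in [13, 14, 15, 13, 7, 13]:

(0, 4): arr[0]=13 > arr[4]=7
(1, 3): arr[1]=14 > arr[3]=13
(1, 4): arr[1]=14 > arr[4]=7
(1, 5): arr[1]=14 > arr[5]=13
(2, 3): arr[2]=15 > arr[3]=13
(2, 4): arr[2]=15 > arr[4]=7
(2, 5): arr[2]=15 > arr[5]=13
(3, 4): arr[3]=13 > arr[4]=7

Total inversions: 8

The array has 8 inversion(s): (0,4), (1,3), (1,4), (1,5), (2,3), (2,4), (2,5), (3,4). Each pair (i,j) satisfies i < j and arr[i] > arr[j].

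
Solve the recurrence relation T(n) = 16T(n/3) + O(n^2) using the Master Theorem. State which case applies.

Master Theorem for T(n) = 16T(n/3) + O(n^2):

a = 16, b = 3, c = 2
log_b(a) = log_3(16) = 2.5237

Case 1: c = 2 < log_3(16) = 2.5237
T(n) = O(n^(log_3 16))

For T(n) = 16T(n/3) + O(n^2): log_3(16) = 2.5237. This is Case 1 of the Master Theorem (c < log_b(a), work dominated by leaves), giving O(n^(log_3 16)).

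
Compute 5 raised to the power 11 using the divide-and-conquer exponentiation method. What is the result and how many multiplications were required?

Computing 5^11 by squaring (build up from 5^1; each line after the first costs one multiplication):

5^1 = 5
5^2 = (5^1)^2 = 5^2 = 25
5^4 = (5^2)^2 = 25^2 = 625
5^5 = 5 * 5^4 = 5 * 625 = 3125
5^10 = (5^5)^2 = 3125^2 = 9765625
5^11 = 5 * 5^10 = 5 * 9765625 = 48828125

Result: 48828125
Multiplications needed: 5 (5 lines after 5^1)

5^11 = 48828125. Using exponentiation by squaring, this requires 5 multiplications. The key idea: if the exponent is even, square the half-power; if odd, multiply by the base once.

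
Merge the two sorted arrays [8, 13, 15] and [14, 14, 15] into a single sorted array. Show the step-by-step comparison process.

Merging process:

Compare 8 vs 14: take 8 from left. Merged: [8]
Compare 13 vs 14: take 13 from left. Merged: [8, 13]
Compare 15 vs 14: take 14 from right. Merged: [8, 13, 14]
Compare 15 vs 14: take 14 from right. Merged: [8, 13, 14, 14]
Compare 15 vs 15: take 15 from left. Merged: [8, 13, 14, 14, 15]
Append remaining from right: [15]. Merged: [8, 13, 14, 14, 15, 15]

Final merged array: [8, 13, 14, 14, 15, 15]
Total comparisons: 5

The merged array is [8, 13, 14, 14, 15, 15], requiring 5 comparisons. The merge step runs in O(n) time where n is the total number of elements.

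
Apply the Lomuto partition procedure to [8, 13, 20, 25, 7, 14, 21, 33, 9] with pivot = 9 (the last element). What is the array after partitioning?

Lomuto partition with pivot = 9:

Initial array: [8, 13, 20, 25, 7, 14, 21, 33, 9]

arr[0]=8 <= 9: swap with position 0, array becomes [8, 13, 20, 25, 7, 14, 21, 33, 9]
arr[1]=13 > 9: no swap
arr[2]=20 > 9: no swap
arr[3]=25 > 9: no swap
arr[4]=7 <= 9: swap with position 1, array becomes [8, 7, 20, 25, 13, 14, 21, 33, 9]
arr[5]=14 > 9: no swap
arr[6]=21 > 9: no swap
arr[7]=33 > 9: no swap

Place pivot at position 2: [8, 7, 9, 25, 13, 14, 21, 33, 20]
Pivot position: 2

After partitioning with pivot 9, the array becomes [8, 7, 9, 25, 13, 14, 21, 33, 20]. The pivot is placed at index 2. All elements to the left of the pivot are <= 9, and all elements to the right are > 9.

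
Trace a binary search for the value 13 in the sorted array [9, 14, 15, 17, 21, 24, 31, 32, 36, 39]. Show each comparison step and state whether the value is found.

Binary search for 13 in [9, 14, 15, 17, 21, 24, 31, 32, 36, 39]:

lo=0, hi=9, mid=4, arr[mid]=21 -> 21 > 13, search left half
lo=0, hi=3, mid=1, arr[mid]=14 -> 14 > 13, search left half
lo=0, hi=0, mid=0, arr[mid]=9 -> 9 < 13, search right half
lo=1 > hi=0, target 13 not found

Binary search determines that 13 is not in the array after 3 comparisons. The search space was exhausted without finding the target.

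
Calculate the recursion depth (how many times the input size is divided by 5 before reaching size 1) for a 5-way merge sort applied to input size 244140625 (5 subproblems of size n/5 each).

For divide and conquer with division factor 5:

Problem sizes at each level:
Level 0: 244140625
Level 1: 48828125
Level 2: 9765625
Level 3: 1953125
Level 4: 390625
Level 5: 78125
Level 6: 15625
Level 7: 3125
Level 8: 625
Level 9: 125
Level 10: 25
Level 11: 5
Level 12: 1

The root is level 0 and the size-1 base case is level 12 (the tree spans levels 0 through 12, i.e. 13 levels counting the root), so the depth is the number of divisions: log_5(244140625) = 12

The recursion tree depth is log_5(244140625) = 12. At each level, the problem size is divided by 5, so it takes 12 divisions to reduce to a base case of size 1. The algorithm makes 5 recursive calls at each level.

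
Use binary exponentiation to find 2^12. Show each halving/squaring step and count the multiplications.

Computing 2^12 by squaring (build up from 2^1; each line after the first costs one multiplication):

2^1 = 2
2^2 = (2^1)^2 = 2^2 = 4
2^3 = 2 * 2^2 = 2 * 4 = 8
2^6 = (2^3)^2 = 8^2 = 64
2^12 = (2^6)^2 = 64^2 = 4096

Result: 4096
Multiplications needed: 4 (4 lines after 2^1)

2^12 = 4096. Using exponentiation by squaring, this requires 4 multiplications. The key idea: if the exponent is even, square the half-power; if odd, multiply by the base once.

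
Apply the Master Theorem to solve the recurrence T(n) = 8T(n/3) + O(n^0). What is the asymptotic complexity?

Master Theorem for T(n) = 8T(n/3) + O(n^0):

a = 8, b = 3, c = 0
log_b(a) = log_3(8) = 1.8928

Case 1: c = 0 < log_3(8) = 1.8928
T(n) = O(n^(log_3 8))

For T(n) = 8T(n/3) + O(n^0): log_3(8) = 1.8928. This is Case 1 of the Master Theorem (c < log_b(a), work dominated by leaves), giving O(n^(log_3 8)).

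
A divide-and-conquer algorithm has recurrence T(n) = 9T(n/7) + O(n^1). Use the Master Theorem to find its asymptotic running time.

Master Theorem for T(n) = 9T(n/7) + O(n^1):

a = 9, b = 7, c = 1
log_b(a) = log_7(9) = 1.1292

Case 1: c = 1 < log_7(9) = 1.1292
T(n) = O(n^(log_7 9))

For T(n) = 9T(n/7) + O(n^1): log_7(9) = 1.1292. This is Case 1 of the Master Theorem (c < log_b(a), work dominated by leaves), giving O(n^(log_7 9)).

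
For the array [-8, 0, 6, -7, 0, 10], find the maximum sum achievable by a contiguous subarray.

Using Kadane's algorithm on [-8, 0, 6, -7, 0, 10]:

Scanning through the array:
Position 1 (value 0): max_ending_here = 0, max_so_far = 0
Position 2 (value 6): max_ending_here = 6, max_so_far = 6
Position 3 (value -7): max_ending_here = -1, max_so_far = 6
Position 4 (value 0): max_ending_here = 0, max_so_far = 6
Position 5 (value 10): max_ending_here = 10, max_so_far = 10

Maximum subarray: [0, 10]
Maximum sum: 10

The maximum subarray is [0, 10] with sum 10. This subarray runs from index 4 to index 5.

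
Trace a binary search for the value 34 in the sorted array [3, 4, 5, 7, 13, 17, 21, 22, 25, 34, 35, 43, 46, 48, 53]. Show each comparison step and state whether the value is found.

Binary search for 34 in [3, 4, 5, 7, 13, 17, 21, 22, 25, 34, 35, 43, 46, 48, 53]:

lo=0, hi=14, mid=7, arr[mid]=22 -> 22 < 34, search right half
lo=8, hi=14, mid=11, arr[mid]=43 -> 43 > 34, search left half
lo=8, hi=10, mid=9, arr[mid]=34 -> Found target at index 9!

Binary search finds 34 at index 9 after 3 comparisons. The search repeatedly halves the search space by comparing with the middle element.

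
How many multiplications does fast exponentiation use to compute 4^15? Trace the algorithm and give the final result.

Computing 4^15 by squaring (build up from 4^1; each line after the first costs one multiplication):

4^1 = 4
4^2 = (4^1)^2 = 4^2 = 16
4^3 = 4 * 4^2 = 4 * 16 = 64
4^6 = (4^3)^2 = 64^2 = 4096
4^7 = 4 * 4^6 = 4 * 4096 = 16384
4^14 = (4^7)^2 = 16384^2 = 268435456
4^15 = 4 * 4^14 = 4 * 268435456 = 1073741824

Result: 1073741824
Multiplications needed: 6 (6 lines after 4^1)

4^15 = 1073741824. Using exponentiation by squaring, this requires 6 multiplications. The key idea: if the exponent is even, square the half-power; if odd, multiply by the base once.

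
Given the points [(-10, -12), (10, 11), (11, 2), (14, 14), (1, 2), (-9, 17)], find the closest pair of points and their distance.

Computing all pairwise distances among 6 points:

d((-10, -12), (10, 11)) = 30.4795
d((-10, -12), (11, 2)) = 25.2389
d((-10, -12), (14, 14)) = 35.3836
d((-10, -12), (1, 2)) = 17.8045
d((-10, -12), (-9, 17)) = 29.0172
d((10, 11), (11, 2)) = 9.0554
d((10, 11), (14, 14)) = 5.0 <-- minimum
d((10, 11), (1, 2)) = 12.7279
d((10, 11), (-9, 17)) = 19.9249
d((11, 2), (14, 14)) = 12.3693
d((11, 2), (1, 2)) = 10.0
d((11, 2), (-9, 17)) = 25.0
d((14, 14), (1, 2)) = 17.6918
d((14, 14), (-9, 17)) = 23.1948
d((1, 2), (-9, 17)) = 18.0278

Closest pair: (10, 11) and (14, 14) with distance 5.0

The closest pair is (10, 11) and (14, 14) with Euclidean distance 5.0. For 6 points, brute-force pairwise comparison is shown above. For large n, the divide-and-conquer algorithm (sort by x, recurse on halves, check the dividing strip) achieves O(n log n).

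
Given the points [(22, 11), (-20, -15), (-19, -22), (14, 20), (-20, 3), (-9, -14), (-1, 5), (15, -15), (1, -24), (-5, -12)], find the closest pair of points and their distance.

Computing all pairwise distances among 10 points:

d((22, 11), (-20, -15)) = 49.3964
d((22, 11), (-19, -22)) = 52.6308
d((22, 11), (14, 20)) = 12.0416
d((22, 11), (-20, 3)) = 42.7551
d((22, 11), (-9, -14)) = 39.8246
d((22, 11), (-1, 5)) = 23.7697
d((22, 11), (15, -15)) = 26.9258
d((22, 11), (1, -24)) = 40.8167
d((22, 11), (-5, -12)) = 35.4683
d((-20, -15), (-19, -22)) = 7.0711
d((-20, -15), (14, 20)) = 48.7955
d((-20, -15), (-20, 3)) = 18.0
d((-20, -15), (-9, -14)) = 11.0454
d((-20, -15), (-1, 5)) = 27.5862
d((-20, -15), (15, -15)) = 35.0
d((-20, -15), (1, -24)) = 22.8473
d((-20, -15), (-5, -12)) = 15.2971
d((-19, -22), (14, 20)) = 53.4135
d((-19, -22), (-20, 3)) = 25.02
d((-19, -22), (-9, -14)) = 12.8062
d((-19, -22), (-1, 5)) = 32.45
d((-19, -22), (15, -15)) = 34.7131
d((-19, -22), (1, -24)) = 20.0998
d((-19, -22), (-5, -12)) = 17.2047
d((14, 20), (-20, 3)) = 38.0132
d((14, 20), (-9, -14)) = 41.0488
d((14, 20), (-1, 5)) = 21.2132
d((14, 20), (15, -15)) = 35.0143
d((14, 20), (1, -24)) = 45.8803
d((14, 20), (-5, -12)) = 37.2156
d((-20, 3), (-9, -14)) = 20.2485
d((-20, 3), (-1, 5)) = 19.105
d((-20, 3), (15, -15)) = 39.3573
d((-20, 3), (1, -24)) = 34.2053
d((-20, 3), (-5, -12)) = 21.2132
d((-9, -14), (-1, 5)) = 20.6155
d((-9, -14), (15, -15)) = 24.0208
d((-9, -14), (1, -24)) = 14.1421
d((-9, -14), (-5, -12)) = 4.4721 <-- minimum
d((-1, 5), (15, -15)) = 25.6125
d((-1, 5), (1, -24)) = 29.0689
d((-1, 5), (-5, -12)) = 17.4642
d((15, -15), (1, -24)) = 16.6433
d((15, -15), (-5, -12)) = 20.2237
d((1, -24), (-5, -12)) = 13.4164

Closest pair: (-9, -14) and (-5, -12) with distance 4.4721

The closest pair is (-9, -14) and (-5, -12) with Euclidean distance 4.4721. For 10 points, brute-force pairwise comparison is shown above. For large n, the divide-and-conquer algorithm (sort by x, recurse on halves, check the dividing strip) achieves O(n log n).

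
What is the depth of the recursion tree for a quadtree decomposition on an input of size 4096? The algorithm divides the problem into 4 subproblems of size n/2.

For divide and conquer with division factor 2:

Problem sizes at each level:
Level 0: 4096
Level 1: 2048
Level 2: 1024
Level 3: 512
Level 4: 256
Level 5: 128
Level 6: 64
Level 7: 32
Level 8: 16
Level 9: 8
Level 10: 4
Level 11: 2
Level 12: 1

The root is level 0 and the size-1 base case is level 12 (the tree spans levels 0 through 12, i.e. 13 levels counting the root), so the depth is the number of divisions: log_2(4096) = 12

The recursion tree depth is log_2(4096) = 12. At each level, the problem size is divided by 2, so it takes 12 divisions to reduce to a base case of size 1. The algorithm makes 4 recursive calls at each level.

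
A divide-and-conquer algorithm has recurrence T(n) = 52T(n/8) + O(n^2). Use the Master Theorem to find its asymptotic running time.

Master Theorem for T(n) = 52T(n/8) + O(n^2):

a = 52, b = 8, c = 2
log_b(a) = log_8(52) = 1.9001

Case 3: c = 2 > log_8(52) = 1.9001
T(n) = O(n^2) = O(n^2)

For T(n) = 52T(n/8) + O(n^2): log_8(52) = 1.9001. This is Case 3 of the Master Theorem (c > log_b(a), work dominated by root), giving O(n^2).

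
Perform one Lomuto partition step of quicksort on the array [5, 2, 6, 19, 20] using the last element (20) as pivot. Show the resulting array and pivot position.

Lomuto partition with pivot = 20:

Initial array: [5, 2, 6, 19, 20]

arr[0]=5 <= 20: swap with position 0, array becomes [5, 2, 6, 19, 20]
arr[1]=2 <= 20: swap with position 1, array becomes [5, 2, 6, 19, 20]
arr[2]=6 <= 20: swap with position 2, array becomes [5, 2, 6, 19, 20]
arr[3]=19 <= 20: swap with position 3, array becomes [5, 2, 6, 19, 20]

Place pivot at position 4: [5, 2, 6, 19, 20]
Pivot position: 4

After partitioning with pivot 20, the array becomes [5, 2, 6, 19, 20]. The pivot is placed at index 4. All elements to the left of the pivot are <= 20, and all elements to the right are > 20.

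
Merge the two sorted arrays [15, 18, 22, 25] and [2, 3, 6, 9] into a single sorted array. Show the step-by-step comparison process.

Merging process:

Compare 15 vs 2: take 2 from right. Merged: [2]
Compare 15 vs 3: take 3 from right. Merged: [2, 3]
Compare 15 vs 6: take 6 from right. Merged: [2, 3, 6]
Compare 15 vs 9: take 9 from right. Merged: [2, 3, 6, 9]
Append remaining from left: [15, 18, 22, 25]. Merged: [2, 3, 6, 9, 15, 18, 22, 25]

Final merged array: [2, 3, 6, 9, 15, 18, 22, 25]
Total comparisons: 4

The merged array is [2, 3, 6, 9, 15, 18, 22, 25], requiring 4 comparisons. The merge step runs in O(n) time where n is the total number of elements.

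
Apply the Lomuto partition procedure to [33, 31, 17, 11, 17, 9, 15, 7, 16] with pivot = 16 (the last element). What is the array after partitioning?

Lomuto partition with pivot = 16:

Initial array: [33, 31, 17, 11, 17, 9, 15, 7, 16]

arr[0]=33 > 16: no swap
arr[1]=31 > 16: no swap
arr[2]=17 > 16: no swap
arr[3]=11 <= 16: swap with position 0, array becomes [11, 31, 17, 33, 17, 9, 15, 7, 16]
arr[4]=17 > 16: no swap
arr[5]=9 <= 16: swap with position 1, array becomes [11, 9, 17, 33, 17, 31, 15, 7, 16]
arr[6]=15 <= 16: swap with position 2, array becomes [11, 9, 15, 33, 17, 31, 17, 7, 16]
arr[7]=7 <= 16: swap with position 3, array becomes [11, 9, 15, 7, 17, 31, 17, 33, 16]

Place pivot at position 4: [11, 9, 15, 7, 16, 31, 17, 33, 17]
Pivot position: 4

After partitioning with pivot 16, the array becomes [11, 9, 15, 7, 16, 31, 17, 33, 17]. The pivot is placed at index 4. All elements to the left of the pivot are <= 16, and all elements to the right are > 16.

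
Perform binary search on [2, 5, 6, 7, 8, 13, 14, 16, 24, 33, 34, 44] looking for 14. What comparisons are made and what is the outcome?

Binary search for 14 in [2, 5, 6, 7, 8, 13, 14, 16, 24, 33, 34, 44]:

lo=0, hi=11, mid=5, arr[mid]=13 -> 13 < 14, search right half
lo=6, hi=11, mid=8, arr[mid]=24 -> 24 > 14, search left half
lo=6, hi=7, mid=6, arr[mid]=14 -> Found target at index 6!

Binary search finds 14 at index 6 after 3 comparisons. The search repeatedly halves the search space by comparing with the middle element.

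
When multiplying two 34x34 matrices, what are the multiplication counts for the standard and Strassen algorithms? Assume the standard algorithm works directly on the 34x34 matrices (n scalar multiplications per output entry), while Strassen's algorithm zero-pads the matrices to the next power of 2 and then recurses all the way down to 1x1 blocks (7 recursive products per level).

Matrix multiplication for 34x34 matrices:

Strassen's algorithm requires power-of-2 dimensions. Pad 34x34 to 64x64 (next power of 2).

Standard algorithm: 34^3 = 39304 multiplications
Strassen's algorithm: 7^(log2(64)) = 7^6 = 117649 multiplications
Difference: 39304 - 117649 = -78345 (Strassen uses MORE here due to padding overhead — for small or just-over-power-of-2 n, padding can outweigh the per-level savings)

Standard: 39304 multiplications (34^3). Strassen: 117649 multiplications (7^6, after padding to 64x64). Strassen reduces 8 recursive multiplications to 7 at each level.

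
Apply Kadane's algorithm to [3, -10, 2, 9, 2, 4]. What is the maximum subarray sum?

Using Kadane's algorithm on [3, -10, 2, 9, 2, 4]:

Scanning through the array:
Position 1 (value -10): max_ending_here = -7, max_so_far = 3
Position 2 (value 2): max_ending_here = 2, max_so_far = 3
Position 3 (value 9): max_ending_here = 11, max_so_far = 11
Position 4 (value 2): max_ending_here = 13, max_so_far = 13
Position 5 (value 4): max_ending_here = 17, max_so_far = 17

Maximum subarray: [2, 9, 2, 4]
Maximum sum: 17

The maximum subarray is [2, 9, 2, 4] with sum 17. This subarray runs from index 2 to index 5.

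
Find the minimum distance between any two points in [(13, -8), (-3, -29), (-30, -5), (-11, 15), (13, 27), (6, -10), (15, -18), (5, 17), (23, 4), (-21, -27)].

Computing all pairwise distances among 10 points:

d((13, -8), (-3, -29)) = 26.4008
d((13, -8), (-30, -5)) = 43.1045
d((13, -8), (-11, 15)) = 33.2415
d((13, -8), (13, 27)) = 35.0
d((13, -8), (6, -10)) = 7.2801 <-- minimum
d((13, -8), (15, -18)) = 10.198
d((13, -8), (5, 17)) = 26.2488
d((13, -8), (23, 4)) = 15.6205
d((13, -8), (-21, -27)) = 38.9487
d((-3, -29), (-30, -5)) = 36.1248
d((-3, -29), (-11, 15)) = 44.7214
d((-3, -29), (13, 27)) = 58.2409
d((-3, -29), (6, -10)) = 21.0238
d((-3, -29), (15, -18)) = 21.095
d((-3, -29), (5, 17)) = 46.6905
d((-3, -29), (23, 4)) = 42.0119
d((-3, -29), (-21, -27)) = 18.1108
d((-30, -5), (-11, 15)) = 27.5862
d((-30, -5), (13, 27)) = 53.6004
d((-30, -5), (6, -10)) = 36.3456
d((-30, -5), (15, -18)) = 46.8402
d((-30, -5), (5, 17)) = 41.3401
d((-30, -5), (23, 4)) = 53.7587
d((-30, -5), (-21, -27)) = 23.7697
d((-11, 15), (13, 27)) = 26.8328
d((-11, 15), (6, -10)) = 30.2324
d((-11, 15), (15, -18)) = 42.0119
d((-11, 15), (5, 17)) = 16.1245
d((-11, 15), (23, 4)) = 35.7351
d((-11, 15), (-21, -27)) = 43.1741
d((13, 27), (6, -10)) = 37.6563
d((13, 27), (15, -18)) = 45.0444
d((13, 27), (5, 17)) = 12.8062
d((13, 27), (23, 4)) = 25.0799
d((13, 27), (-21, -27)) = 63.8122
d((6, -10), (15, -18)) = 12.0416
d((6, -10), (5, 17)) = 27.0185
d((6, -10), (23, 4)) = 22.0227
d((6, -10), (-21, -27)) = 31.9061
d((15, -18), (5, 17)) = 36.4005
d((15, -18), (23, 4)) = 23.4094
d((15, -18), (-21, -27)) = 37.108
d((5, 17), (23, 4)) = 22.2036
d((5, 17), (-21, -27)) = 51.1077
d((23, 4), (-21, -27)) = 53.8238

Closest pair: (13, -8) and (6, -10) with distance 7.2801

The closest pair is (13, -8) and (6, -10) with Euclidean distance 7.2801. For 10 points, brute-force pairwise comparison is shown above. For large n, the divide-and-conquer algorithm (sort by x, recurse on halves, check the dividing strip) achieves O(n log n).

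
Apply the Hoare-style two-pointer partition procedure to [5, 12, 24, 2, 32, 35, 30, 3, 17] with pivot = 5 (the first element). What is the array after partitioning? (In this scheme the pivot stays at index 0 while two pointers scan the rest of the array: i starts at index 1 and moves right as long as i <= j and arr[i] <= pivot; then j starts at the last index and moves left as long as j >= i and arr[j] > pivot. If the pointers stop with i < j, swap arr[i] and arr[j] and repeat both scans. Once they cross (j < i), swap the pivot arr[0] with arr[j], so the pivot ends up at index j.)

Hoare-style two-pointer partition with pivot = 5:

Initial array: [5, 12, 24, 2, 32, 35, 30, 3, 17]

Pointers start at i = 1, j = 8.
i stops at index 1 (arr[1]=12 > 5), j stops at index 7 (arr[7]=3 <= 5): swap arr[1] and arr[7], array becomes [5, 3, 24, 2, 32, 35, 30, 12, 17]
i stops at index 2 (arr[2]=24 > 5), j stops at index 3 (arr[3]=2 <= 5): swap arr[2] and arr[3], array becomes [5, 3, 2, 24, 32, 35, 30, 12, 17]
i ends at 3, j ends at 2: the pointers have crossed (j < i), so scanning stops.

Swap pivot arr[0] with arr[2] to place pivot at position 2: [2, 3, 5, 24, 32, 35, 30, 12, 17]
Pivot position: 2

After partitioning with pivot 5, the array becomes [2, 3, 5, 24, 32, 35, 30, 12, 17]. The pivot is placed at index 2. All elements to the left of the pivot are <= 5, and all elements to the right are > 5.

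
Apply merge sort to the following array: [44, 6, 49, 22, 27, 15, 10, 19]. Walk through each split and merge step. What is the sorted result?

Merge sort trace:

Split: [44, 6, 49, 22, 27, 15, 10, 19] -> [44, 6, 49, 22] and [27, 15, 10, 19]
  Split: [44, 6, 49, 22] -> [44, 6] and [49, 22]
    Split: [44, 6] -> [44] and [6]
    Merge: [44] + [6] -> [6, 44]
    Split: [49, 22] -> [49] and [22]
    Merge: [49] + [22] -> [22, 49]
  Merge: [6, 44] + [22, 49] -> [6, 22, 44, 49]
  Split: [27, 15, 10, 19] -> [27, 15] and [10, 19]
    Split: [27, 15] -> [27] and [15]
    Merge: [27] + [15] -> [15, 27]
    Split: [10, 19] -> [10] and [19]
    Merge: [10] + [19] -> [10, 19]
  Merge: [15, 27] + [10, 19] -> [10, 15, 19, 27]
Merge: [6, 22, 44, 49] + [10, 15, 19, 27] -> [6, 10, 15, 19, 22, 27, 44, 49]

Final sorted array: [6, 10, 15, 19, 22, 27, 44, 49]

The merge sort proceeds by recursively splitting the array and merging sorted halves.
After all merges, the sorted array is [6, 10, 15, 19, 22, 27, 44, 49].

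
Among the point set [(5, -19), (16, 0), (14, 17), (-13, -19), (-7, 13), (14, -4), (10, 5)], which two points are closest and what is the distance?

Computing all pairwise distances among 7 points:

d((5, -19), (16, 0)) = 21.9545
d((5, -19), (14, 17)) = 37.108
d((5, -19), (-13, -19)) = 18.0
d((5, -19), (-7, 13)) = 34.176
d((5, -19), (14, -4)) = 17.4929
d((5, -19), (10, 5)) = 24.5153
d((16, 0), (14, 17)) = 17.1172
d((16, 0), (-13, -19)) = 34.6699
d((16, 0), (-7, 13)) = 26.4197
d((16, 0), (14, -4)) = 4.4721 <-- minimum
d((16, 0), (10, 5)) = 7.8102
d((14, 17), (-13, -19)) = 45.0
d((14, 17), (-7, 13)) = 21.3776
d((14, 17), (14, -4)) = 21.0
d((14, 17), (10, 5)) = 12.6491
d((-13, -19), (-7, 13)) = 32.5576
d((-13, -19), (14, -4)) = 30.8869
d((-13, -19), (10, 5)) = 33.2415
d((-7, 13), (14, -4)) = 27.0185
d((-7, 13), (10, 5)) = 18.7883
d((14, -4), (10, 5)) = 9.8489

Closest pair: (16, 0) and (14, -4) with distance 4.4721

The closest pair is (16, 0) and (14, -4) with Euclidean distance 4.4721. For 7 points, brute-force pairwise comparison is shown above. For large n, the divide-and-conquer algorithm (sort by x, recurse on halves, check the dividing strip) achieves O(n log n).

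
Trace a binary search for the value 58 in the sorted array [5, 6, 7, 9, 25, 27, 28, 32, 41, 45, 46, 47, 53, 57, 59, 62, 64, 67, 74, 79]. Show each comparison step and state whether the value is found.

Binary search for 58 in [5, 6, 7, 9, 25, 27, 28, 32, 41, 45, 46, 47, 53, 57, 59, 62, 64, 67, 74, 79]:

lo=0, hi=19, mid=9, arr[mid]=45 -> 45 < 58, search right half
lo=10, hi=19, mid=14, arr[mid]=59 -> 59 > 58, search left half
lo=10, hi=13, mid=11, arr[mid]=47 -> 47 < 58, search right half
lo=12, hi=13, mid=12, arr[mid]=53 -> 53 < 58, search right half
lo=13, hi=13, mid=13, arr[mid]=57 -> 57 < 58, search right half
lo=14 > hi=13, target 58 not found

Binary search determines that 58 is not in the array after 5 comparisons. The search space was exhausted without finding the target.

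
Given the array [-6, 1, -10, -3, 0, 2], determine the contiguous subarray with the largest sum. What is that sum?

Using Kadane's algorithm on [-6, 1, -10, -3, 0, 2]:

Scanning through the array:
Position 1 (value 1): max_ending_here = 1, max_so_far = 1
Position 2 (value -10): max_ending_here = -9, max_so_far = 1
Position 3 (value -3): max_ending_here = -3, max_so_far = 1
Position 4 (value 0): max_ending_here = 0, max_so_far = 1
Position 5 (value 2): max_ending_here = 2, max_so_far = 2

Maximum subarray: [0, 2]
Maximum sum: 2

The maximum subarray is [0, 2] with sum 2. This subarray runs from index 4 to index 5.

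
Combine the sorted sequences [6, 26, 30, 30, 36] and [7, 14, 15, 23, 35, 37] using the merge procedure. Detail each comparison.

Merging process:

Compare 6 vs 7: take 6 from left. Merged: [6]
Compare 26 vs 7: take 7 from right. Merged: [6, 7]
Compare 26 vs 14: take 14 from right. Merged: [6, 7, 14]
Compare 26 vs 15: take 15 from right. Merged: [6, 7, 14, 15]
Compare 26 vs 23: take 23 from right. Merged: [6, 7, 14, 15, 23]
Compare 26 vs 35: take 26 from left. Merged: [6, 7, 14, 15, 23, 26]
Compare 30 vs 35: take 30 from left. Merged: [6, 7, 14, 15, 23, 26, 30]
Compare 30 vs 35: take 30 from left. Merged: [6, 7, 14, 15, 23, 26, 30, 30]
Compare 36 vs 35: take 35 from right. Merged: [6, 7, 14, 15, 23, 26, 30, 30, 35]
Compare 36 vs 37: take 36 from left. Merged: [6, 7, 14, 15, 23, 26, 30, 30, 35, 36]
Append remaining from right: [37]. Merged: [6, 7, 14, 15, 23, 26, 30, 30, 35, 36, 37]

Final merged array: [6, 7, 14, 15, 23, 26, 30, 30, 35, 36, 37]
Total comparisons: 10

The merged array is [6, 7, 14, 15, 23, 26, 30, 30, 35, 36, 37], requiring 10 comparisons. The merge step runs in O(n) time where n is the total number of elements.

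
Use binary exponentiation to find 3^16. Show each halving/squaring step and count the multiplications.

Computing 3^16 by squaring (build up from 3^1; each line after the first costs one multiplication):

3^1 = 3
3^2 = (3^1)^2 = 3^2 = 9
3^4 = (3^2)^2 = 9^2 = 81
3^8 = (3^4)^2 = 81^2 = 6561
3^16 = (3^8)^2 = 6561^2 = 43046721

Result: 43046721
Multiplications needed: 4 (4 lines after 3^1)

3^16 = 43046721. Using exponentiation by squaring, this requires 4 multiplications. The key idea: if the exponent is even, square the half-power; if odd, multiply by the base once.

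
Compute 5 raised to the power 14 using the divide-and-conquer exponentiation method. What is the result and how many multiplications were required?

Computing 5^14 by squaring (build up from 5^1; each line after the first costs one multiplication):

5^1 = 5
5^2 = (5^1)^2 = 5^2 = 25
5^3 = 5 * 5^2 = 5 * 25 = 125
5^6 = (5^3)^2 = 125^2 = 15625
5^7 = 5 * 5^6 = 5 * 15625 = 78125
5^14 = (5^7)^2 = 78125^2 = 6103515625

Result: 6103515625
Multiplications needed: 5 (5 lines after 5^1)

5^14 = 6103515625. Using exponentiation by squaring, this requires 5 multiplications. The key idea: if the exponent is even, square the half-power; if odd, multiply by the base once.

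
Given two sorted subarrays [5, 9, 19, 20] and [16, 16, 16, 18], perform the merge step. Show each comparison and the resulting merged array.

Merging process:

Compare 5 vs 16: take 5 from left. Merged: [5]
Compare 9 vs 16: take 9 from left. Merged: [5, 9]
Compare 19 vs 16: take 16 from right. Merged: [5, 9, 16]
Compare 19 vs 16: take 16 from right. Merged: [5, 9, 16, 16]
Compare 19 vs 16: take 16 from right. Merged: [5, 9, 16, 16, 16]
Compare 19 vs 18: take 18 from right. Merged: [5, 9, 16, 16, 16, 18]
Append remaining from left: [19, 20]. Merged: [5, 9, 16, 16, 16, 18, 19, 20]

Final merged array: [5, 9, 16, 16, 16, 18, 19, 20]
Total comparisons: 6

The merged array is [5, 9, 16, 16, 16, 18, 19, 20], requiring 6 comparisons. The merge step runs in O(n) time where n is the total number of elements.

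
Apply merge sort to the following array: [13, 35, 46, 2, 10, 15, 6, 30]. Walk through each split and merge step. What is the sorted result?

Merge sort trace:

Split: [13, 35, 46, 2, 10, 15, 6, 30] -> [13, 35, 46, 2] and [10, 15, 6, 30]
  Split: [13, 35, 46, 2] -> [13, 35] and [46, 2]
    Split: [13, 35] -> [13] and [35]
    Merge: [13] + [35] -> [13, 35]
    Split: [46, 2] -> [46] and [2]
    Merge: [46] + [2] -> [2, 46]
  Merge: [13, 35] + [2, 46] -> [2, 13, 35, 46]
  Split: [10, 15, 6, 30] -> [10, 15] and [6, 30]
    Split: [10, 15] -> [10] and [15]
    Merge: [10] + [15] -> [10, 15]
    Split: [6, 30] -> [6] and [30]
    Merge: [6] + [30] -> [6, 30]
  Merge: [10, 15] + [6, 30] -> [6, 10, 15, 30]
Merge: [2, 13, 35, 46] + [6, 10, 15, 30] -> [2, 6, 10, 13, 15, 30, 35, 46]

Final sorted array: [2, 6, 10, 13, 15, 30, 35, 46]

The merge sort proceeds by recursively splitting the array and merging sorted halves.
After all merges, the sorted array is [2, 6, 10, 13, 15, 30, 35, 46].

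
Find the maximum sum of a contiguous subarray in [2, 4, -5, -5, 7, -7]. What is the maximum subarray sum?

Using Kadane's algorithm on [2, 4, -5, -5, 7, -7]:

Scanning through the array:
Position 1 (value 4): max_ending_here = 6, max_so_far = 6
Position 2 (value -5): max_ending_here = 1, max_so_far = 6
Position 3 (value -5): max_ending_here = -4, max_so_far = 6
Position 4 (value 7): max_ending_here = 7, max_so_far = 7
Position 5 (value -7): max_ending_here = 0, max_so_far = 7

Maximum subarray: [7]
Maximum sum: 7

The maximum subarray is [7] with sum 7. This subarray runs from index 4 to index 4.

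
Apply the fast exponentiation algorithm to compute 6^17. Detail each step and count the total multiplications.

Computing 6^17 by squaring (build up from 6^1; each line after the first costs one multiplication):

6^1 = 6
6^2 = (6^1)^2 = 6^2 = 36
6^4 = (6^2)^2 = 36^2 = 1296
6^8 = (6^4)^2 = 1296^2 = 1679616
6^16 = (6^8)^2 = 1679616^2 = 2821109907456
6^17 = 6 * 6^16 = 6 * 2821109907456 = 16926659444736

Result: 16926659444736
Multiplications needed: 5 (5 lines after 6^1)

6^17 = 16926659444736. Using exponentiation by squaring, this requires 5 multiplications. The key idea: if the exponent is even, square the half-power; if odd, multiply by the base once.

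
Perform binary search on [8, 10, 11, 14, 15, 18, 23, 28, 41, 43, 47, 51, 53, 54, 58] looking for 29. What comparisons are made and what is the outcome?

Binary search for 29 in [8, 10, 11, 14, 15, 18, 23, 28, 41, 43, 47, 51, 53, 54, 58]:

lo=0, hi=14, mid=7, arr[mid]=28 -> 28 < 29, search right half
lo=8, hi=14, mid=11, arr[mid]=51 -> 51 > 29, search left half
lo=8, hi=10, mid=9, arr[mid]=43 -> 43 > 29, search left half
lo=8, hi=8, mid=8, arr[mid]=41 -> 41 > 29, search left half
lo=8 > hi=7, target 29 not found

Binary search determines that 29 is not in the array after 4 comparisons. The search space was exhausted without finding the target.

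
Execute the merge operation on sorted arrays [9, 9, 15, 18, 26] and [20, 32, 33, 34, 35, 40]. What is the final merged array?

Merging process:

Compare 9 vs 20: take 9 from left. Merged: [9]
Compare 9 vs 20: take 9 from left. Merged: [9, 9]
Compare 15 vs 20: take 15 from left. Merged: [9, 9, 15]
Compare 18 vs 20: take 18 from left. Merged: [9, 9, 15, 18]
Compare 26 vs 20: take 20 from right. Merged: [9, 9, 15, 18, 20]
Compare 26 vs 32: take 26 from left. Merged: [9, 9, 15, 18, 20, 26]
Append remaining from right: [32, 33, 34, 35, 40]. Merged: [9, 9, 15, 18, 20, 26, 32, 33, 34, 35, 40]

Final merged array: [9, 9, 15, 18, 20, 26, 32, 33, 34, 35, 40]
Total comparisons: 6

The merged array is [9, 9, 15, 18, 20, 26, 32, 33, 34, 35, 40], requiring 6 comparisons. The merge step runs in O(n) time where n is the total number of elements.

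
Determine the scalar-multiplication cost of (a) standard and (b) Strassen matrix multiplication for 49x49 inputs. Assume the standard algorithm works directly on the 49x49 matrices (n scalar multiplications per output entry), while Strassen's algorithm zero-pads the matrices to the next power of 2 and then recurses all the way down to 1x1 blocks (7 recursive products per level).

Matrix multiplication for 49x49 matrices:

Strassen's algorithm requires power-of-2 dimensions. Pad 49x49 to 64x64 (next power of 2).

Standard algorithm: 49^3 = 117649 multiplications
Strassen's algorithm: 7^(log2(64)) = 7^6 = 117649 multiplications
Savings: 117649 - 117649 = 0 multiplications

Standard: 117649 multiplications (49^3). Strassen: 117649 multiplications (7^6, after padding to 64x64). Strassen reduces 8 recursive multiplications to 7 at each level.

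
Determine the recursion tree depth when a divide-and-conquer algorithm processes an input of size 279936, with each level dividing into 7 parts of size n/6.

For divide and conquer with division factor 6:

Problem sizes at each level:
Level 0: 279936
Level 1: 46656
Level 2: 7776
Level 3: 1296
Level 4: 216
Level 5: 36
Level 6: 6
Level 7: 1

The root is level 0 and the size-1 base case is level 7 (the tree spans levels 0 through 7, i.e. 8 levels counting the root), so the depth is the number of divisions: log_6(279936) = 7

The recursion tree depth is log_6(279936) = 7. At each level, the problem size is divided by 6, so it takes 7 divisions to reduce to a base case of size 1. The algorithm makes 7 recursive calls at each level.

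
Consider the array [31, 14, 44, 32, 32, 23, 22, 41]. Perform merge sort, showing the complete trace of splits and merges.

Merge sort trace:

Split: [31, 14, 44, 32, 32, 23, 22, 41] -> [31, 14, 44, 32] and [32, 23, 22, 41]
  Split: [31, 14, 44, 32] -> [31, 14] and [44, 32]
    Split: [31, 14] -> [31] and [14]
    Merge: [31] + [14] -> [14, 31]
    Split: [44, 32] -> [44] and [32]
    Merge: [44] + [32] -> [32, 44]
  Merge: [14, 31] + [32, 44] -> [14, 31, 32, 44]
  Split: [32, 23, 22, 41] -> [32, 23] and [22, 41]
    Split: [32, 23] -> [32] and [23]
    Merge: [32] + [23] -> [23, 32]
    Split: [22, 41] -> [22] and [41]
    Merge: [22] + [41] -> [22, 41]
  Merge: [23, 32] + [22, 41] -> [22, 23, 32, 41]
Merge: [14, 31, 32, 44] + [22, 23, 32, 41] -> [14, 22, 23, 31, 32, 32, 41, 44]

Final sorted array: [14, 22, 23, 31, 32, 32, 41, 44]

The merge sort proceeds by recursively splitting the array and merging sorted halves.
After all merges, the sorted array is [14, 22, 23, 31, 32, 32, 41, 44].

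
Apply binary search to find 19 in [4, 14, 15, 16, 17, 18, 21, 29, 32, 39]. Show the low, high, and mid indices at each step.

Binary search for 19 in [4, 14, 15, 16, 17, 18, 21, 29, 32, 39]:

lo=0, hi=9, mid=4, arr[mid]=17 -> 17 < 19, search right half
lo=5, hi=9, mid=7, arr[mid]=29 -> 29 > 19, search left half
lo=5, hi=6, mid=5, arr[mid]=18 -> 18 < 19, search right half
lo=6, hi=6, mid=6, arr[mid]=21 -> 21 > 19, search left half
lo=6 > hi=5, target 19 not found

Binary search determines that 19 is not in the array after 4 comparisons. The search space was exhausted without finding the target.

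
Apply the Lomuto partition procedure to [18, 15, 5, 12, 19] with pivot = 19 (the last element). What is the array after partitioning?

Lomuto partition with pivot = 19:

Initial array: [18, 15, 5, 12, 19]

arr[0]=18 <= 19: swap with position 0, array becomes [18, 15, 5, 12, 19]
arr[1]=15 <= 19: swap with position 1, array becomes [18, 15, 5, 12, 19]
arr[2]=5 <= 19: swap with position 2, array becomes [18, 15, 5, 12, 19]
arr[3]=12 <= 19: swap with position 3, array becomes [18, 15, 5, 12, 19]

Place pivot at position 4: [18, 15, 5, 12, 19]
Pivot position: 4

After partitioning with pivot 19, the array becomes [18, 15, 5, 12, 19]. The pivot is placed at index 4. All elements to the left of the pivot are <= 19, and all elements to the right are > 19.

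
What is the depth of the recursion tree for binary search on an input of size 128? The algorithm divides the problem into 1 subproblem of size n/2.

For divide and conquer with division factor 2:

Problem sizes at each level:
Level 0: 128
Level 1: 64
Level 2: 32
Level 3: 16
Level 4: 8
Level 5: 4
Level 6: 2
Level 7: 1

The root is level 0 and the size-1 base case is level 7 (the tree spans levels 0 through 7, i.e. 8 levels counting the root), so the depth is the number of divisions: log_2(128) = 7

The recursion tree depth is log_2(128) = 7. At each level, the problem size is divided by 2, so it takes 7 divisions to reduce to a base case of size 1. The algorithm makes 1 recursive call at each level.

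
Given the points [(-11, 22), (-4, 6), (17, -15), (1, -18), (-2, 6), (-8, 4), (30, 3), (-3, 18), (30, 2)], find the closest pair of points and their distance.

Computing all pairwise distances among 9 points:

d((-11, 22), (-4, 6)) = 17.4642
d((-11, 22), (17, -15)) = 46.4004
d((-11, 22), (1, -18)) = 41.7612
d((-11, 22), (-2, 6)) = 18.3576
d((-11, 22), (-8, 4)) = 18.2483
d((-11, 22), (30, 3)) = 45.1885
d((-11, 22), (-3, 18)) = 8.9443
d((-11, 22), (30, 2)) = 45.618
d((-4, 6), (17, -15)) = 29.6985
d((-4, 6), (1, -18)) = 24.5153
d((-4, 6), (-2, 6)) = 2.0
d((-4, 6), (-8, 4)) = 4.4721
d((-4, 6), (30, 3)) = 34.1321
d((-4, 6), (-3, 18)) = 12.0416
d((-4, 6), (30, 2)) = 34.2345
d((17, -15), (1, -18)) = 16.2788
d((17, -15), (-2, 6)) = 28.3196
d((17, -15), (-8, 4)) = 31.4006
d((17, -15), (30, 3)) = 22.2036
d((17, -15), (-3, 18)) = 38.5876
d((17, -15), (30, 2)) = 21.4009
d((1, -18), (-2, 6)) = 24.1868
d((1, -18), (-8, 4)) = 23.7697
d((1, -18), (30, 3)) = 35.805
d((1, -18), (-3, 18)) = 36.2215
d((1, -18), (30, 2)) = 35.2278
d((-2, 6), (-8, 4)) = 6.3246
d((-2, 6), (30, 3)) = 32.1403
d((-2, 6), (-3, 18)) = 12.0416
d((-2, 6), (30, 2)) = 32.249
d((-8, 4), (30, 3)) = 38.0132
d((-8, 4), (-3, 18)) = 14.8661
d((-8, 4), (30, 2)) = 38.0526
d((30, 3), (-3, 18)) = 36.2491
d((30, 3), (30, 2)) = 1.0 <-- minimum
d((-3, 18), (30, 2)) = 36.6742

Closest pair: (30, 3) and (30, 2) with distance 1.0

The closest pair is (30, 3) and (30, 2) with Euclidean distance 1.0. For 9 points, brute-force pairwise comparison is shown above. For large n, the divide-and-conquer algorithm (sort by x, recurse on halves, check the dividing strip) achieves O(n log n).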